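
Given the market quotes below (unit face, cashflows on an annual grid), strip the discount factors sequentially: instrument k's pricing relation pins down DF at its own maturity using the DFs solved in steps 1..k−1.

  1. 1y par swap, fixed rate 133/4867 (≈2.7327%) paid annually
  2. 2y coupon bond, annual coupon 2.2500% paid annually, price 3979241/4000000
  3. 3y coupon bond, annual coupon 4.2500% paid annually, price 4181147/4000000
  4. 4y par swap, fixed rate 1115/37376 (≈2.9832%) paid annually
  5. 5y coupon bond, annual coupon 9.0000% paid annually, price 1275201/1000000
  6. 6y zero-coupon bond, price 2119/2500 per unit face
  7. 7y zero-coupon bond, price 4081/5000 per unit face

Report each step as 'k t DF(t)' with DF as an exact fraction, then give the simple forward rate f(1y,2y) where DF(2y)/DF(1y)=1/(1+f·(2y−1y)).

1 1 4867/5000
2 2 1903/2000
3 3 4621/5000
4 4 1777/2000
5 5 8613/10000
6 6 2119/2500
7 7 4081/5000
f(1y,2y) = ((4867/5000)/(1903/2000) − 1)/(1) = 219/9515 ≈ 2.3016%

step 1 [1y] swap r/1=133/4867: DF=(1 − 133/4867·(0))/(1+133/4867) = 4867/5000 ≈ 0.973400
step 2 [2y] bond c/1=9/400: DF=(3979241/4000000 − 9/400·(0.973400))/(1+9/400) = 1903/2000 ≈ 0.951500
step 3 [3y] bond c/1=17/400: DF=(4181147/4000000 − 17/400·(0.973400+0.951500))/(1+17/400) = 4621/5000 ≈ 0.924200
step 4 [4y] swap r/1=1115/37376: DF=(1 − 1115/37376·(0.973400+0.951500+0.924200))/(1+1115/37376) = 1777/2000 ≈ 0.888500
step 5 [5y] bond c/1=9/100: DF=(1275201/1000000 − 9/100·(0.973400+0.951500+0.924200+0.888500))/(1+9/100) = 8613/10000 ≈ 0.861300
step 6 [6y] zero: DF = P = 2119/2500 ≈ 0.847600
step 7 [7y] zero: DF = P = 4081/5000 ≈ 0.816200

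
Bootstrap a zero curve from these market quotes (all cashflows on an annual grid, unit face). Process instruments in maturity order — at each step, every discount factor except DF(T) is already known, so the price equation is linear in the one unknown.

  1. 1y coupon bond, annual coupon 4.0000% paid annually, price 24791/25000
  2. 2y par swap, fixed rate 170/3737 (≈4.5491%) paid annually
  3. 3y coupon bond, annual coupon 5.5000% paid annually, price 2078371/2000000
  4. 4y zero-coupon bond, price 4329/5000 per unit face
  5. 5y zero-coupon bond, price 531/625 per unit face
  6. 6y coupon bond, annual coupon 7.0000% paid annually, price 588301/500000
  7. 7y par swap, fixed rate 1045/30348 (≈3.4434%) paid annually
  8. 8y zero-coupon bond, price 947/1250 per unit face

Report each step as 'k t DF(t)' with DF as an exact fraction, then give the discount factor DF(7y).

step 1 [1y] bond c/1=1/25: DF=(24791/25000 − 1/25·(0))/(1+1/25) = 1907/2000 ≈ 0.953500
step 2 [2y] swap r/1=170/3737: DF=(1 − 170/3737·(0.953500))/(1+170/3737) = 183/200 ≈ 0.915000
step 3 [3y] bond c/1=11/200: DF=(2078371/2000000 − 11/200·(0.953500+0.915000))/(1+11/200) = 2219/2500 ≈ 0.887600
step 4 [4y] zero: DF = P = 4329/5000 ≈ 0.865800
step 5 [5y] zero: DF = P = 531/625 ≈ 0.849600
step 6 [6y] bond c/1=7/100: DF=(588301/500000 − 7/100·(0.953500+0.915000+0.887600+0.865800+0.849600))/(1+7/100) = 8071/10000 ≈ 0.807100
step 7 [7y] swap r/1=1045/30348: DF=(1 − 1045/30348·(0.953500+0.915000+0.887600+0.865800+0.849600+0.807100))/(1+1045/30348) = 791/1000 ≈ 0.791000
step 8 [8y] zero: DF = P = 947/1250 ≈ 0.757600

1 1 1907/2000
2 2 183/200
3 3 2219/2500
4 4 4329/5000
5 5 531/625
6 6 8071/10000
7 7 791/1000
8 8 947/1250
DF(7y) = 791/1000 ≈ 0.791000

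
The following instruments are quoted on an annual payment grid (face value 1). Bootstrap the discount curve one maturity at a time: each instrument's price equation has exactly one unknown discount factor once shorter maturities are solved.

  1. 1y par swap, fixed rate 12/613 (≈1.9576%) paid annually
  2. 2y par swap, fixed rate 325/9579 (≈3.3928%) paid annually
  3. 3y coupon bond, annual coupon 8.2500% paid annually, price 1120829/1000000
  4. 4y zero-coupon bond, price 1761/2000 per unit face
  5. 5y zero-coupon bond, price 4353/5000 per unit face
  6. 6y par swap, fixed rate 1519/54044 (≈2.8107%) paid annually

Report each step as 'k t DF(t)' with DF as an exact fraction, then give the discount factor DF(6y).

step 1 [1y] swap r/1=12/613: DF=(1 − 12/613·(0))/(1+12/613) = 613/625 ≈ 0.980800
step 2 [2y] swap r/1=325/9579: DF=(1 − 325/9579·(0.980800))/(1+325/9579) = 187/200 ≈ 0.935000
step 3 [3y] bond c/1=33/400: DF=(1120829/1000000 − 33/400·(0.980800+0.935000))/(1+33/400) = 4447/5000 ≈ 0.889400
step 4 [4y] zero: DF = P = 1761/2000 ≈ 0.880500
step 5 [5y] zero: DF = P = 4353/5000 ≈ 0.870600
step 6 [6y] swap r/1=1519/54044: DF=(1 − 1519/54044·(0.980800+0.935000+0.889400+0.880500+0.870600))/(1+1519/54044) = 8481/10000 ≈ 0.848100

1 1 613/625
2 2 187/200
3 3 4447/5000
4 4 1761/2000
5 5 4353/5000
6 6 8481/10000
DF(6y) = 8481/10000 ≈ 0.848100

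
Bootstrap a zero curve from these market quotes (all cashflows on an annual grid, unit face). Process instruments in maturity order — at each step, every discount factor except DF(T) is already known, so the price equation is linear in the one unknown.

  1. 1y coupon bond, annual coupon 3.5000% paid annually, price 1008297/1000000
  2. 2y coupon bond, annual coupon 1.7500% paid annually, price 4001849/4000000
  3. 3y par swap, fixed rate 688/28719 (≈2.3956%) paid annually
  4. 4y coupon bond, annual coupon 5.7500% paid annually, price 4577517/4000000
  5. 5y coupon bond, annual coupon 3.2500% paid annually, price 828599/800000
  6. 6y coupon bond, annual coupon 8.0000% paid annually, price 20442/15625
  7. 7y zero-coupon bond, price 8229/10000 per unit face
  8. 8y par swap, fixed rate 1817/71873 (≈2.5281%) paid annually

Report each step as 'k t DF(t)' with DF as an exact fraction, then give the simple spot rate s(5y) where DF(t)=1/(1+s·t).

step 1 [1y] bond c/1=7/200: DF=(1008297/1000000 − 7/200·(0))/(1+7/200) = 4871/5000 ≈ 0.974200
step 2 [2y] bond c/1=7/400: DF=(4001849/4000000 − 7/400·(0.974200))/(1+7/400) = 1933/2000 ≈ 0.966500
step 3 [3y] swap r/1=688/28719: DF=(1 − 688/28719·(0.974200+0.966500))/(1+688/28719) = 582/625 ≈ 0.931200
step 4 [4y] bond c/1=23/400: DF=(4577517/4000000 − 23/400·(0.974200+0.966500+0.931200))/(1+23/400) = 463/500 ≈ 0.926000
step 5 [5y] bond c/1=13/400: DF=(828599/800000 − 13/400·(0.974200+0.966500+0.931200+0.926000))/(1+13/400) = 2209/2500 ≈ 0.883600
step 6 [6y] bond c/1=2/25: DF=(20442/15625 − 2/25·(0.974200+0.966500+0.931200+0.926000+0.883600))/(1+2/25) = 4323/5000 ≈ 0.864600
step 7 [7y] zero: DF = P = 8229/10000 ≈ 0.822900
step 8 [8y] swap r/1=1817/71873: DF=(1 − 1817/71873·(0.974200+0.966500+0.931200+0.926000+0.883600+0.864600+0.822900))/(1+1817/71873) = 8183/10000 ≈ 0.818300

1 1 4871/5000
2 2 1933/2000
3 3 582/625
4 4 463/500
5 5 2209/2500
6 6 4323/5000
7 7 8229/10000
8 8 8183/10000
s(5y) = (1/(2209/2500) − 1)/(5) = 291/11045 ≈ 2.6347%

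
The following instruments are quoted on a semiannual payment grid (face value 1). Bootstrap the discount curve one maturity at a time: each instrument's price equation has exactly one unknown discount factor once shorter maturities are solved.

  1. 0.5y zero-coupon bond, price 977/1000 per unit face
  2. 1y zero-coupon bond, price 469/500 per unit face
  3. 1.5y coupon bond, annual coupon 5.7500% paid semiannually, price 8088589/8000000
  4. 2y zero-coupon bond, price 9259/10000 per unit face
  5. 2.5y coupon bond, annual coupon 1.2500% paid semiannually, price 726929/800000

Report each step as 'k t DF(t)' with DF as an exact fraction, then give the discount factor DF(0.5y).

1 1/2 977/1000
2 1 469/500
3 3/2 9293/10000
4 2 9259/10000
5 5/2 2199/2500
DF(0.5y) = 977/1000 ≈ 0.977000

step 1 [0.5y] zero: DF = P = 977/1000 ≈ 0.977000
step 2 [1y] zero: DF = P = 469/500 ≈ 0.938000
step 3 [1.5y] bond c/2=23/800: DF=(8088589/8000000 − 23/800·(0.977000+0.938000))/(1+23/800) = 9293/10000 ≈ 0.929300
step 4 [2y] zero: DF = P = 9259/10000 ≈ 0.925900
step 5 [2.5y] bond c/2=1/160: DF=(726929/800000 − 1/160·(0.977000+0.938000+0.929300+0.925900))/(1+1/160) = 2199/2500 ≈ 0.879600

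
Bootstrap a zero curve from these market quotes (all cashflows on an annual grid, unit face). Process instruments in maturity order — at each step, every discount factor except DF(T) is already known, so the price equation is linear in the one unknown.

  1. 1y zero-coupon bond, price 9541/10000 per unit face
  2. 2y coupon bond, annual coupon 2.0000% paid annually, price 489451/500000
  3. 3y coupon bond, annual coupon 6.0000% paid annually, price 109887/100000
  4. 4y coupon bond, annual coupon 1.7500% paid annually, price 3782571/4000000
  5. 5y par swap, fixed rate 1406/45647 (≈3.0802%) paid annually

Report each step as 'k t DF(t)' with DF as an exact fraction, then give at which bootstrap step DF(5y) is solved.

1 1 9541/10000
2 2 941/1000
3 3 4647/5000
4 4 1101/1250
5 5 4297/5000
DF(5y) is solved at step 5

step 1 [1y] zero: DF = P = 9541/10000 ≈ 0.954100
step 2 [2y] bond c/1=1/50: DF=(489451/500000 − 1/50·(0.954100))/(1+1/50) = 941/1000 ≈ 0.941000
step 3 [3y] bond c/1=3/50: DF=(109887/100000 − 3/50·(0.954100+0.941000))/(1+3/50) = 4647/5000 ≈ 0.929400
step 4 [4y] bond c/1=7/400: DF=(3782571/4000000 − 7/400·(0.954100+0.941000+0.929400))/(1+7/400) = 1101/1250 ≈ 0.880800
step 5 [5y] swap r/1=1406/45647: DF=(1 − 1406/45647·(0.954100+0.941000+0.929400+0.880800))/(1+1406/45647) = 4297/5000 ≈ 0.859400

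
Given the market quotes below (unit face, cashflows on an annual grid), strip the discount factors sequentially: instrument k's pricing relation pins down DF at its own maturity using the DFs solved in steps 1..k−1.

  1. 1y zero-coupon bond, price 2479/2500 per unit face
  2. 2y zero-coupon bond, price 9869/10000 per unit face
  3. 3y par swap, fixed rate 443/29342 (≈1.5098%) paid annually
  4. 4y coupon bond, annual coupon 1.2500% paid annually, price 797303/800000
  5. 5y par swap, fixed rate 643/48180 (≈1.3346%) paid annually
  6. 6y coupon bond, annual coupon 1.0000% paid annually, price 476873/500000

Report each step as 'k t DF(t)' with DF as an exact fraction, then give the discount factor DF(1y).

1 1 2479/2500
2 2 9869/10000
3 3 9557/10000
4 4 9481/10000
5 5 9357/10000
6 6 4483/5000
DF(1y) = 2479/2500 ≈ 0.991600

step 1 [1y] zero: DF = P = 2479/2500 ≈ 0.991600
step 2 [2y] zero: DF = P = 9869/10000 ≈ 0.986900
step 3 [3y] swap r/1=443/29342: DF=(1 − 443/29342·(0.991600+0.986900))/(1+443/29342) = 9557/10000 ≈ 0.955700
step 4 [4y] bond c/1=1/80: DF=(797303/800000 − 1/80·(0.991600+0.986900+0.955700))/(1+1/80) = 9481/10000 ≈ 0.948100
step 5 [5y] swap r/1=643/48180: DF=(1 − 643/48180·(0.991600+0.986900+0.955700+0.948100))/(1+643/48180) = 9357/10000 ≈ 0.935700
step 6 [6y] bond c/1=1/100: DF=(476873/500000 − 1/100·(0.991600+0.986900+0.955700+0.948100+0.935700))/(1+1/100) = 4483/5000 ≈ 0.896600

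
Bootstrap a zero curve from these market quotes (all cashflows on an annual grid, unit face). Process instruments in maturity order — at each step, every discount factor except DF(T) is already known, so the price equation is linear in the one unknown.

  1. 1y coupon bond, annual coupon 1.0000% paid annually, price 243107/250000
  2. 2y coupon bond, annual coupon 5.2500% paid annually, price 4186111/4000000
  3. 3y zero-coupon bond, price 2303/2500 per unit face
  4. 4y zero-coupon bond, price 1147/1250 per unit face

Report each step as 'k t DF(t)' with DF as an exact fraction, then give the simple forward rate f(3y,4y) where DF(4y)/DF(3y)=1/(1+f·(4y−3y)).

1 1 2407/2500
2 2 9463/10000
3 3 2303/2500
4 4 1147/1250
f(3y,4y) = ((2303/2500)/(1147/1250) − 1)/(1) = 9/2294 ≈ 0.3923%

step 1 [1y] bond c/1=1/100: DF=(243107/250000 − 1/100·(0))/(1+1/100) = 2407/2500 ≈ 0.962800
step 2 [2y] bond c/1=21/400: DF=(4186111/4000000 − 21/400·(0.962800))/(1+21/400) = 9463/10000 ≈ 0.946300
step 3 [3y] zero: DF = P = 2303/2500 ≈ 0.921200
step 4 [4y] zero: DF = P = 1147/1250 ≈ 0.917600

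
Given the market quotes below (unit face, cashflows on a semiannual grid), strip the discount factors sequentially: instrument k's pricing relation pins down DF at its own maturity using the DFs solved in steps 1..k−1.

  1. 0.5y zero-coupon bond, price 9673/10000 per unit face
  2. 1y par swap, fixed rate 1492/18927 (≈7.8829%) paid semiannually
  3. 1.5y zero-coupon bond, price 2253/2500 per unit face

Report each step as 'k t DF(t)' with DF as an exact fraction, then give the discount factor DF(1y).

step 1 [0.5y] zero: DF = P = 9673/10000 ≈ 0.967300
step 2 [1y] swap r/2=746/18927: DF=(1 − 746/18927·(0.967300))/(1+746/18927) = 4627/5000 ≈ 0.925400
step 3 [1.5y] zero: DF = P = 2253/2500 ≈ 0.901200

1 1/2 9673/10000
2 1 4627/5000
3 3/2 2253/2500
DF(1y) = 4627/5000 ≈ 0.925400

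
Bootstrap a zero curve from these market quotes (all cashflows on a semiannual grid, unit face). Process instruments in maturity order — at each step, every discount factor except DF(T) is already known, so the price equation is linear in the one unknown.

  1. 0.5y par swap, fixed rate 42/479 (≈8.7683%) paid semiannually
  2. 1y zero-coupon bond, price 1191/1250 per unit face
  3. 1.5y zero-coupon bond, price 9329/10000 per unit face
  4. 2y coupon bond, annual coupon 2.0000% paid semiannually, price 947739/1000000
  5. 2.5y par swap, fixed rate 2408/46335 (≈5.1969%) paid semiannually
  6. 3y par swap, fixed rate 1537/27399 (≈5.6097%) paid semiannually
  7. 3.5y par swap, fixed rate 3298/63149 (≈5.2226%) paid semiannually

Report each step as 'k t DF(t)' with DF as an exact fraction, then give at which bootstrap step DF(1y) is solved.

1 1/2 479/500
2 1 1191/1250
3 3/2 9329/10000
4 2 4551/5000
5 5/2 2199/2500
6 3 8463/10000
7 7/2 8351/10000
DF(1y) is solved at step 2

step 1 [0.5y] swap r/2=21/479: DF=(1 − 21/479·(0))/(1+21/479) = 479/500 ≈ 0.958000
step 2 [1y] zero: DF = P = 1191/1250 ≈ 0.952800
step 3 [1.5y] zero: DF = P = 9329/10000 ≈ 0.932900
step 4 [2y] bond c/2=1/100: DF=(947739/1000000 − 1/100·(0.958000+0.952800+0.932900))/(1+1/100) = 4551/5000 ≈ 0.910200
step 5 [2.5y] swap r/2=1204/46335: DF=(1 − 1204/46335·(0.958000+0.952800+0.932900+0.910200))/(1+1204/46335) = 2199/2500 ≈ 0.879600
step 6 [3y] swap r/2=1537/54798: DF=(1 − 1537/54798·(0.958000+0.952800+0.932900+0.910200+0.879600))/(1+1537/54798) = 8463/10000 ≈ 0.846300
step 7 [3.5y] swap r/2=1649/63149: DF=(1 − 1649/63149·(0.958000+0.952800+0.932900+0.910200+0.879600+0.846300))/(1+1649/63149) = 8351/10000 ≈ 0.835100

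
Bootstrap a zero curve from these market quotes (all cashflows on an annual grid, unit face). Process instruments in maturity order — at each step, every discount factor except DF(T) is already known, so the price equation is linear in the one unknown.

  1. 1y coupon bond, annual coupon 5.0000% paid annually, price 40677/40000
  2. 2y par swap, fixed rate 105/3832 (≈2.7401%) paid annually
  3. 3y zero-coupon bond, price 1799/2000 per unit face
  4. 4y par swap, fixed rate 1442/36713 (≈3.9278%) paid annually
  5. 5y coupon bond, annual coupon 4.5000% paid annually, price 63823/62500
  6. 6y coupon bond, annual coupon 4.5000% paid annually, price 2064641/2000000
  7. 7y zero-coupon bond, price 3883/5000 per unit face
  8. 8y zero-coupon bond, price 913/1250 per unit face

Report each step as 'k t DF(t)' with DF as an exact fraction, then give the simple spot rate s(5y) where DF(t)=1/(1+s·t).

step 1 [1y] bond c/1=1/20: DF=(40677/40000 − 1/20·(0))/(1+1/20) = 1937/2000 ≈ 0.968500
step 2 [2y] swap r/1=105/3832: DF=(1 − 105/3832·(0.968500))/(1+105/3832) = 379/400 ≈ 0.947500
step 3 [3y] zero: DF = P = 1799/2000 ≈ 0.899500
step 4 [4y] swap r/1=1442/36713: DF=(1 − 1442/36713·(0.968500+0.947500+0.899500))/(1+1442/36713) = 4279/5000 ≈ 0.855800
step 5 [5y] bond c/1=9/200: DF=(63823/62500 − 9/200·(0.968500+0.947500+0.899500+0.855800))/(1+9/200) = 8191/10000 ≈ 0.819100
step 6 [6y] bond c/1=9/200: DF=(2064641/2000000 − 9/200·(0.968500+0.947500+0.899500+0.855800+0.819100))/(1+9/200) = 1589/2000 ≈ 0.794500
step 7 [7y] zero: DF = P = 3883/5000 ≈ 0.776600
step 8 [8y] zero: DF = P = 913/1250 ≈ 0.730400

1 1 1937/2000
2 2 379/400
3 3 1799/2000
4 4 4279/5000
5 5 8191/10000
6 6 1589/2000
7 7 3883/5000
8 8 913/1250
s(5y) = (1/(8191/10000) − 1)/(5) = 1809/40955 ≈ 4.4170%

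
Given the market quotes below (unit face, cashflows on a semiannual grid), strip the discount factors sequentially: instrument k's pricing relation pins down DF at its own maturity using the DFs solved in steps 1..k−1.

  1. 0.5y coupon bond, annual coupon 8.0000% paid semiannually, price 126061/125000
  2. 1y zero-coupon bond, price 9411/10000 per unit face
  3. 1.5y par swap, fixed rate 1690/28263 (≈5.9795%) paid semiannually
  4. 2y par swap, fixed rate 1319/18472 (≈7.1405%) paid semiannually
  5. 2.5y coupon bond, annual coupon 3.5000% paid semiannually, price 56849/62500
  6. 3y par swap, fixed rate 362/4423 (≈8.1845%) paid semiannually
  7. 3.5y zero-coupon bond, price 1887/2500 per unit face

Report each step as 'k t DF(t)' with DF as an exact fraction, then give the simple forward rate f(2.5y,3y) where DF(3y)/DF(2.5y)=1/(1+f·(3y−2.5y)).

1 1/2 9697/10000
2 1 9411/10000
3 3/2 1831/2000
4 2 8681/10000
5 5/2 519/625
6 3 1957/2500
7 7/2 1887/2500
f(2.5y,3y) = ((519/625)/(1957/2500) − 1)/(1/2) = 238/1957 ≈ 12.1615%

step 1 [0.5y] bond c/2=1/25: DF=(126061/125000 − 1/25·(0))/(1+1/25) = 9697/10000 ≈ 0.969700
step 2 [1y] zero: DF = P = 9411/10000 ≈ 0.941100
step 3 [1.5y] swap r/2=845/28263: DF=(1 − 845/28263·(0.969700+0.941100))/(1+845/28263) = 1831/2000 ≈ 0.915500
step 4 [2y] swap r/2=1319/36944: DF=(1 − 1319/36944·(0.969700+0.941100+0.915500))/(1+1319/36944) = 8681/10000 ≈ 0.868100
step 5 [2.5y] bond c/2=7/400: DF=(56849/62500 − 7/400·(0.969700+0.941100+0.915500+0.868100))/(1+7/400) = 519/625 ≈ 0.830400
step 6 [3y] swap r/2=181/4423: DF=(1 − 181/4423·(0.969700+0.941100+0.915500+0.868100+0.830400))/(1+181/4423) = 1957/2500 ≈ 0.782800
step 7 [3.5y] zero: DF = P = 1887/2500 ≈ 0.754800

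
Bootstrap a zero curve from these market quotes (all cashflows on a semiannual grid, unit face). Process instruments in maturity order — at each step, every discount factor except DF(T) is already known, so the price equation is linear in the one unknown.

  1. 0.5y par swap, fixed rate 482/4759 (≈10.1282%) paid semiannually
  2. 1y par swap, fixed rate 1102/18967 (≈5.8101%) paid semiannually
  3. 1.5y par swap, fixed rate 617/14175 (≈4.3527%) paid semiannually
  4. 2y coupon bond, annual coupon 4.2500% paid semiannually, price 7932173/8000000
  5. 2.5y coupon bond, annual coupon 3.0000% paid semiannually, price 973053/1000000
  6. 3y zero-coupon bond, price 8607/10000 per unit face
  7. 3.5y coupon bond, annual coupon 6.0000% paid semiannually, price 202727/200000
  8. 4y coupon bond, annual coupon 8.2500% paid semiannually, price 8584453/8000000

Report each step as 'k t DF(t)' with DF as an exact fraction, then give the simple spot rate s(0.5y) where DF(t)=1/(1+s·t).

step 1 [0.5y] swap r/2=241/4759: DF=(1 − 241/4759·(0))/(1+241/4759) = 4759/5000 ≈ 0.951800
step 2 [1y] swap r/2=551/18967: DF=(1 − 551/18967·(0.951800))/(1+551/18967) = 9449/10000 ≈ 0.944900
step 3 [1.5y] swap r/2=617/28350: DF=(1 − 617/28350·(0.951800+0.944900))/(1+617/28350) = 9383/10000 ≈ 0.938300
step 4 [2y] bond c/2=17/800: DF=(7932173/8000000 − 17/800·(0.951800+0.944900+0.938300))/(1+17/800) = 9119/10000 ≈ 0.911900
step 5 [2.5y] bond c/2=3/200: DF=(973053/1000000 − 3/200·(0.951800+0.944900+0.938300+0.911900))/(1+3/200) = 9033/10000 ≈ 0.903300
step 6 [3y] zero: DF = P = 8607/10000 ≈ 0.860700
step 7 [3.5y] bond c/2=3/100: DF=(202727/200000 − 3/100·(0.951800+0.944900+0.938300+0.911900+0.903300+0.860700))/(1+3/100) = 2059/2500 ≈ 0.823600
step 8 [4y] bond c/2=33/800: DF=(8584453/8000000 − 33/800·(0.951800+0.944900+0.938300+0.911900+0.903300+0.860700+0.823600))/(1+33/800) = 1949/2500 ≈ 0.779600

1 1/2 4759/5000
2 1 9449/10000
3 3/2 9383/10000
4 2 9119/10000
5 5/2 9033/10000
6 3 8607/10000
7 7/2 2059/2500
8 4 1949/2500
s(0.5y) = (1/(4759/5000) − 1)/(1/2) = 482/4759 ≈ 10.1282%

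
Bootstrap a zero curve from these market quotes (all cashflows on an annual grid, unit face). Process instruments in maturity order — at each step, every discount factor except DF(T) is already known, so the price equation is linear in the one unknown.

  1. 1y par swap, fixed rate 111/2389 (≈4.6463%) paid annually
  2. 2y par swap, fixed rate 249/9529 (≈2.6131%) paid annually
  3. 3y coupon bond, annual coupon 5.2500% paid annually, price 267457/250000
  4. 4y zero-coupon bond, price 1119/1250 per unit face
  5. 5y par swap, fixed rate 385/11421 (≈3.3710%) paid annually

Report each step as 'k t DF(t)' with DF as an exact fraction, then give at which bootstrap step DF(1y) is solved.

step 1 [1y] swap r/1=111/2389: DF=(1 − 111/2389·(0))/(1+111/2389) = 2389/2500 ≈ 0.955600
step 2 [2y] swap r/1=249/9529: DF=(1 − 249/9529·(0.955600))/(1+249/9529) = 4751/5000 ≈ 0.950200
step 3 [3y] bond c/1=21/400: DF=(267457/250000 − 21/400·(0.955600+0.950200))/(1+21/400) = 4607/5000 ≈ 0.921400
step 4 [4y] zero: DF = P = 1119/1250 ≈ 0.895200
step 5 [5y] swap r/1=385/11421: DF=(1 − 385/11421·(0.955600+0.950200+0.921400+0.895200))/(1+385/11421) = 423/500 ≈ 0.846000

1 1 2389/2500
2 2 4751/5000
3 3 4607/5000
4 4 1119/1250
5 5 423/500
DF(1y) is solved at step 1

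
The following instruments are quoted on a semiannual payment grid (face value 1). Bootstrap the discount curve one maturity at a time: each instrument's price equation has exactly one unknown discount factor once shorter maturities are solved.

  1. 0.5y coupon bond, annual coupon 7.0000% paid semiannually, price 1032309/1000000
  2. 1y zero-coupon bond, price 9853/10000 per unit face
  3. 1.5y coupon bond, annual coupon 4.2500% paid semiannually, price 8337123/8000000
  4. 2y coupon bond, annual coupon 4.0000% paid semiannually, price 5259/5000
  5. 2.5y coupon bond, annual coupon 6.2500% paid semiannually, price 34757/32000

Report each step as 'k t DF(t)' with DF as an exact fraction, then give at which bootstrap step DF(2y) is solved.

step 1 [0.5y] bond c/2=7/200: DF=(1032309/1000000 − 7/200·(0))/(1+7/200) = 4987/5000 ≈ 0.997400
step 2 [1y] zero: DF = P = 9853/10000 ≈ 0.985300
step 3 [1.5y] bond c/2=17/800: DF=(8337123/8000000 − 17/800·(0.997400+0.985300))/(1+17/800) = 612/625 ≈ 0.979200
step 4 [2y] bond c/2=1/50: DF=(5259/5000 − 1/50·(0.997400+0.985300+0.979200))/(1+1/50) = 9731/10000 ≈ 0.973100
step 5 [2.5y] bond c/2=1/32: DF=(34757/32000 − 1/32·(0.997400+0.985300+0.979200+0.973100))/(1+1/32) = 467/500 ≈ 0.934000

1 1/2 4987/5000
2 1 9853/10000
3 3/2 612/625
4 2 9731/10000
5 5/2 467/500
DF(2y) is solved at step 4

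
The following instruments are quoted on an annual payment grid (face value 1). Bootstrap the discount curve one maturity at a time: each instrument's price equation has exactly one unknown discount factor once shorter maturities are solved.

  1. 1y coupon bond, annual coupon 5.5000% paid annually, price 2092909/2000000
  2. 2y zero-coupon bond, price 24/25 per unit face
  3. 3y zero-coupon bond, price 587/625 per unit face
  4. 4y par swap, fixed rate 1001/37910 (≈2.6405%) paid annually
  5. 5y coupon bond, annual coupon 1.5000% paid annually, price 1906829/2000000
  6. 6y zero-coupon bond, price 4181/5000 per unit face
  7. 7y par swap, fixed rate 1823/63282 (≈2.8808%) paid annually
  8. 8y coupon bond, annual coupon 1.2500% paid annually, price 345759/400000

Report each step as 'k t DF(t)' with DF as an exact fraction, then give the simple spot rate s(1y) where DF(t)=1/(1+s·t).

step 1 [1y] bond c/1=11/200: DF=(2092909/2000000 − 11/200·(0))/(1+11/200) = 9919/10000 ≈ 0.991900
step 2 [2y] zero: DF = P = 24/25 ≈ 0.960000
step 3 [3y] zero: DF = P = 587/625 ≈ 0.939200
step 4 [4y] swap r/1=1001/37910: DF=(1 − 1001/37910·(0.991900+0.960000+0.939200))/(1+1001/37910) = 8999/10000 ≈ 0.899900
step 5 [5y] bond c/1=3/200: DF=(1906829/2000000 − 3/200·(0.991900+0.960000+0.939200+0.899900))/(1+3/200) = 8833/10000 ≈ 0.883300
step 6 [6y] zero: DF = P = 4181/5000 ≈ 0.836200
step 7 [7y] swap r/1=1823/63282: DF=(1 − 1823/63282·(0.991900+0.960000+0.939200+0.899900+0.883300+0.836200))/(1+1823/63282) = 8177/10000 ≈ 0.817700
step 8 [8y] bond c/1=1/80: DF=(345759/400000 − 1/80·(0.991900+0.960000+0.939200+0.899900+0.883300+0.836200+0.817700))/(1+1/80) = 1939/2500 ≈ 0.775600

1 1 9919/10000
2 2 24/25
3 3 587/625
4 4 8999/10000
5 5 8833/10000
6 6 4181/5000
7 7 8177/10000
8 8 1939/2500
s(1y) = (1/(9919/10000) − 1)/(1) = 81/9919 ≈ 0.8166%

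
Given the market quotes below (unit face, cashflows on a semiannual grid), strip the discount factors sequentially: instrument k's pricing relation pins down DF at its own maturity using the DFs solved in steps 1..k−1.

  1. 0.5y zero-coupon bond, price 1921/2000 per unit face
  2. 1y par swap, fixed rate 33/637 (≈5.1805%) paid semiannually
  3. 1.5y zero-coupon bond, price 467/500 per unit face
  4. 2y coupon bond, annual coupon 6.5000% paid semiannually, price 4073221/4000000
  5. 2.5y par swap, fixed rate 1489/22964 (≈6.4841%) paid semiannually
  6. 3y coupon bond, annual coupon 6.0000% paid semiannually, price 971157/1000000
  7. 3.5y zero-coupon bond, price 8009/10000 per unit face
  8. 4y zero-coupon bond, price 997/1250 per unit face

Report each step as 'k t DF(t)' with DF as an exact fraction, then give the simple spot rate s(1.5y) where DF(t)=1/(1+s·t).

1 1/2 1921/2000
2 1 1901/2000
3 3/2 467/500
4 2 8967/10000
5 5/2 8511/10000
6 3 8091/10000
7 7/2 8009/10000
8 4 997/1250
s(1.5y) = (1/(467/500) − 1)/(3/2) = 22/467 ≈ 4.7109%

step 1 [0.5y] zero: DF = P = 1921/2000 ≈ 0.960500
step 2 [1y] swap r/2=33/1274: DF=(1 − 33/1274·(0.960500))/(1+33/1274) = 1901/2000 ≈ 0.950500
step 3 [1.5y] zero: DF = P = 467/500 ≈ 0.934000
step 4 [2y] bond c/2=13/400: DF=(4073221/4000000 − 13/400·(0.960500+0.950500+0.934000))/(1+13/400) = 8967/10000 ≈ 0.896700
step 5 [2.5y] swap r/2=1489/45928: DF=(1 − 1489/45928·(0.960500+0.950500+0.934000+0.896700))/(1+1489/45928) = 8511/10000 ≈ 0.851100
step 6 [3y] bond c/2=3/100: DF=(971157/1000000 − 3/100·(0.960500+0.950500+0.934000+0.896700+0.851100))/(1+3/100) = 8091/10000 ≈ 0.809100
step 7 [3.5y] zero: DF = P = 8009/10000 ≈ 0.800900
step 8 [4y] zero: DF = P = 997/1250 ≈ 0.797600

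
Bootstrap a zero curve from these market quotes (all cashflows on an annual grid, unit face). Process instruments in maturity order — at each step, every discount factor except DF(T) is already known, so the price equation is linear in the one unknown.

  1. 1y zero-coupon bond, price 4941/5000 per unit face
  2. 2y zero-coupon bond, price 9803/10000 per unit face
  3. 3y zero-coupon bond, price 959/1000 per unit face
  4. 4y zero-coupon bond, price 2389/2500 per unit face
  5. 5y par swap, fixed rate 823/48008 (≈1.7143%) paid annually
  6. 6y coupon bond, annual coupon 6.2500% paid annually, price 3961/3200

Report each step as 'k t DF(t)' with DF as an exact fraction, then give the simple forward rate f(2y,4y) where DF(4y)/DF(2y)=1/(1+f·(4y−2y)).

step 1 [1y] zero: DF = P = 4941/5000 ≈ 0.988200
step 2 [2y] zero: DF = P = 9803/10000 ≈ 0.980300
step 3 [3y] zero: DF = P = 959/1000 ≈ 0.959000
step 4 [4y] zero: DF = P = 2389/2500 ≈ 0.955600
step 5 [5y] swap r/1=823/48008: DF=(1 − 823/48008·(0.988200+0.980300+0.959000+0.955600))/(1+823/48008) = 9177/10000 ≈ 0.917700
step 6 [6y] bond c/1=1/16: DF=(3961/3200 − 1/16·(0.988200+0.980300+0.959000+0.955600+0.917700))/(1+1/16) = 4413/5000 ≈ 0.882600

1 1 4941/5000
2 2 9803/10000
3 3 959/1000
4 4 2389/2500
5 5 9177/10000
6 6 4413/5000
f(2y,4y) = ((9803/10000)/(2389/2500) − 1)/(2) = 247/19112 ≈ 1.2924%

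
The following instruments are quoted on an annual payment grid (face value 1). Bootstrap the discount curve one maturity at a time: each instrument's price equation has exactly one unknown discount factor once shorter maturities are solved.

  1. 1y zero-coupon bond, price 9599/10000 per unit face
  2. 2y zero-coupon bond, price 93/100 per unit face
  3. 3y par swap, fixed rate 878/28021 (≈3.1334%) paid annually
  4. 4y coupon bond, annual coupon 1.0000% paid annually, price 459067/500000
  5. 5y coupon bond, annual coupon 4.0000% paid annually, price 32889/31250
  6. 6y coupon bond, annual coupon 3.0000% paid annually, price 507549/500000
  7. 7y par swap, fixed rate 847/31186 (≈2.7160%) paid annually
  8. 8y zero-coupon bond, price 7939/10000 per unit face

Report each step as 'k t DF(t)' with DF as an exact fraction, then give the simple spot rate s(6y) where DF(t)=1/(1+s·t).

1 1 9599/10000
2 2 93/100
3 3 4561/5000
4 4 8813/10000
5 5 8703/10000
6 6 8529/10000
7 7 4153/5000
8 8 7939/10000
s(6y) = (1/(8529/10000) − 1)/(6) = 1471/51174 ≈ 2.8745%

step 1 [1y] zero: DF = P = 9599/10000 ≈ 0.959900
step 2 [2y] zero: DF = P = 93/100 ≈ 0.930000
step 3 [3y] swap r/1=878/28021: DF=(1 − 878/28021·(0.959900+0.930000))/(1+878/28021) = 4561/5000 ≈ 0.912200
step 4 [4y] bond c/1=1/100: DF=(459067/500000 − 1/100·(0.959900+0.930000+0.912200))/(1+1/100) = 8813/10000 ≈ 0.881300
step 5 [5y] bond c/1=1/25: DF=(32889/31250 − 1/25·(0.959900+0.930000+0.912200+0.881300))/(1+1/25) = 8703/10000 ≈ 0.870300
step 6 [6y] bond c/1=3/100: DF=(507549/500000 − 3/100·(0.959900+0.930000+0.912200+0.881300+0.870300))/(1+3/100) = 8529/10000 ≈ 0.852900
step 7 [7y] swap r/1=847/31186: DF=(1 − 847/31186·(0.959900+0.930000+0.912200+0.881300+0.870300+0.852900))/(1+847/31186) = 4153/5000 ≈ 0.830600
step 8 [8y] zero: DF = P = 7939/10000 ≈ 0.793900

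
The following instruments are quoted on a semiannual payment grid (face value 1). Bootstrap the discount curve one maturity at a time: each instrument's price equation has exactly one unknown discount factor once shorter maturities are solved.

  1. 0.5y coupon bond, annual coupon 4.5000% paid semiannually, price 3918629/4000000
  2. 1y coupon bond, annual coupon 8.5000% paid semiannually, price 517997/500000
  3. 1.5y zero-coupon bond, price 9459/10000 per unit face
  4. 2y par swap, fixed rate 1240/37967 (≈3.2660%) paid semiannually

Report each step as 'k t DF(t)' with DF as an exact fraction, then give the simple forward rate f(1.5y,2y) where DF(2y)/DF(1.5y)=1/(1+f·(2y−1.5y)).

step 1 [0.5y] bond c/2=9/400: DF=(3918629/4000000 − 9/400·(0))/(1+9/400) = 9581/10000 ≈ 0.958100
step 2 [1y] bond c/2=17/400: DF=(517997/500000 − 17/400·(0.958100))/(1+17/400) = 9547/10000 ≈ 0.954700
step 3 [1.5y] zero: DF = P = 9459/10000 ≈ 0.945900
step 4 [2y] swap r/2=620/37967: DF=(1 − 620/37967·(0.958100+0.954700+0.945900))/(1+620/37967) = 469/500 ≈ 0.938000

1 1/2 9581/10000
2 1 9547/10000
3 3/2 9459/10000
4 2 469/500
f(1.5y,2y) = ((9459/10000)/(469/500) − 1)/(1/2) = 79/4690 ≈ 1.6844%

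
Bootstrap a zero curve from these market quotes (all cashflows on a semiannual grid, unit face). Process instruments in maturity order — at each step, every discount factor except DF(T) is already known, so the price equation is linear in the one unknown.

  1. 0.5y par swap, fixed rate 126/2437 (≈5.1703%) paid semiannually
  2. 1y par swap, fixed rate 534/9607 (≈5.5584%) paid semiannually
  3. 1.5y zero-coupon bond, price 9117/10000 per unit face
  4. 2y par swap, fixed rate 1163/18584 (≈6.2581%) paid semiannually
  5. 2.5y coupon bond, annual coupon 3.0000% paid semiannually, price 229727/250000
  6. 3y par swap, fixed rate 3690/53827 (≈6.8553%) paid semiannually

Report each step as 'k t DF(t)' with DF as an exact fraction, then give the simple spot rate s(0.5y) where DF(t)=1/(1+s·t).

1 1/2 2437/2500
2 1 4733/5000
3 3/2 9117/10000
4 2 8837/10000
5 5/2 1063/1250
6 3 1631/2000
s(0.5y) = (1/(2437/2500) − 1)/(1/2) = 126/2437 ≈ 5.1703%

step 1 [0.5y] swap r/2=63/2437: DF=(1 − 63/2437·(0))/(1+63/2437) = 2437/2500 ≈ 0.974800
step 2 [1y] swap r/2=267/9607: DF=(1 − 267/9607·(0.974800))/(1+267/9607) = 4733/5000 ≈ 0.946600
step 3 [1.5y] zero: DF = P = 9117/10000 ≈ 0.911700
step 4 [2y] swap r/2=1163/37168: DF=(1 − 1163/37168·(0.974800+0.946600+0.911700))/(1+1163/37168) = 8837/10000 ≈ 0.883700
step 5 [2.5y] bond c/2=3/200: DF=(229727/250000 − 3/200·(0.974800+0.946600+0.911700+0.883700))/(1+3/200) = 1063/1250 ≈ 0.850400
step 6 [3y] swap r/2=1845/53827: DF=(1 − 1845/53827·(0.974800+0.946600+0.911700+0.883700+0.850400))/(1+1845/53827) = 1631/2000 ≈ 0.815500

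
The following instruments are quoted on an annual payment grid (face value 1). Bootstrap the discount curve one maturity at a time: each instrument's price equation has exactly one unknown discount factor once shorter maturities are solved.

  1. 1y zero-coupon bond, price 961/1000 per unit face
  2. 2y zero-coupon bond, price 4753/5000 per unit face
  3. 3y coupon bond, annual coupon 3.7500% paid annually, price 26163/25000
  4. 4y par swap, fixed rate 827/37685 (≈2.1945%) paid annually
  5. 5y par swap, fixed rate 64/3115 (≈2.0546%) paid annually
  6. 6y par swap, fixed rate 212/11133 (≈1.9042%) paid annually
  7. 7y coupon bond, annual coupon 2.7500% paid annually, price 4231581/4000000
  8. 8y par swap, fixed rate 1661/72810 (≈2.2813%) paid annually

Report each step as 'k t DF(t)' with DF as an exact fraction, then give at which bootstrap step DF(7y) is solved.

step 1 [1y] zero: DF = P = 961/1000 ≈ 0.961000
step 2 [2y] zero: DF = P = 4753/5000 ≈ 0.950600
step 3 [3y] bond c/1=3/80: DF=(26163/25000 − 3/80·(0.961000+0.950600))/(1+3/80) = 2349/2500 ≈ 0.939600
step 4 [4y] swap r/1=827/37685: DF=(1 − 827/37685·(0.961000+0.950600+0.939600))/(1+827/37685) = 9173/10000 ≈ 0.917300
step 5 [5y] swap r/1=64/3115: DF=(1 − 64/3115·(0.961000+0.950600+0.939600+0.917300))/(1+64/3115) = 113/125 ≈ 0.904000
step 6 [6y] swap r/1=212/11133: DF=(1 − 212/11133·(0.961000+0.950600+0.939600+0.917300+0.904000))/(1+212/11133) = 447/500 ≈ 0.894000
step 7 [7y] bond c/1=11/400: DF=(4231581/4000000 − 11/400·(0.961000+0.950600+0.939600+0.917300+0.904000+0.894000))/(1+11/400) = 4403/5000 ≈ 0.880600
step 8 [8y] swap r/1=1661/72810: DF=(1 − 1661/72810·(0.961000+0.950600+0.939600+0.917300+0.904000+0.894000+0.880600))/(1+1661/72810) = 8339/10000 ≈ 0.833900

1 1 961/1000
2 2 4753/5000
3 3 2349/2500
4 4 9173/10000
5 5 113/125
6 6 447/500
7 7 4403/5000
8 8 8339/10000
DF(7y) is solved at step 7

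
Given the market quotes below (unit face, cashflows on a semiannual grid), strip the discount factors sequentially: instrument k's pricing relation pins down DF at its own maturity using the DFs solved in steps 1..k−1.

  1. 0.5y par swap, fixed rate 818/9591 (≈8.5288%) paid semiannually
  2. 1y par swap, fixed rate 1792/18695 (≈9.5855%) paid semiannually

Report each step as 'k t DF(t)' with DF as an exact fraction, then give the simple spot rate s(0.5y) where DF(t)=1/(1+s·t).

1 1/2 9591/10000
2 1 569/625
s(0.5y) = (1/(9591/10000) − 1)/(1/2) = 818/9591 ≈ 8.5288%

step 1 [0.5y] swap r/2=409/9591: DF=(1 − 409/9591·(0))/(1+409/9591) = 9591/10000 ≈ 0.959100
step 2 [1y] swap r/2=896/18695: DF=(1 − 896/18695·(0.959100))/(1+896/18695) = 569/625 ≈ 0.910400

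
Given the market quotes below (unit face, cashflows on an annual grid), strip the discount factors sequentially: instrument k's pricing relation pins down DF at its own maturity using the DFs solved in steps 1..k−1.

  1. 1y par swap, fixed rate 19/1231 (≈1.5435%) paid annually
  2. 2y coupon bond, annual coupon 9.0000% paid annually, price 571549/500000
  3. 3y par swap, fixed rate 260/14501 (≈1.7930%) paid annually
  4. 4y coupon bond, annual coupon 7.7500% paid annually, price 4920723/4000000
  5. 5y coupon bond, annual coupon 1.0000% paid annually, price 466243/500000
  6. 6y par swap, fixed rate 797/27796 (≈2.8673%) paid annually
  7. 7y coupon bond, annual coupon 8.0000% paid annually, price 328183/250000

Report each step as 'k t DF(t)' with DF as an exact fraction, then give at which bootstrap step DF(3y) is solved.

step 1 [1y] swap r/1=19/1231: DF=(1 − 19/1231·(0))/(1+19/1231) = 1231/1250 ≈ 0.984800
step 2 [2y] bond c/1=9/100: DF=(571549/500000 − 9/100·(0.984800))/(1+9/100) = 4837/5000 ≈ 0.967400
step 3 [3y] swap r/1=260/14501: DF=(1 − 260/14501·(0.984800+0.967400))/(1+260/14501) = 237/250 ≈ 0.948000
step 4 [4y] bond c/1=31/400: DF=(4920723/4000000 − 31/400·(0.984800+0.967400+0.948000))/(1+31/400) = 9331/10000 ≈ 0.933100
step 5 [5y] bond c/1=1/100: DF=(466243/500000 − 1/100·(0.984800+0.967400+0.948000+0.933100))/(1+1/100) = 8853/10000 ≈ 0.885300
step 6 [6y] swap r/1=797/27796: DF=(1 − 797/27796·(0.984800+0.967400+0.948000+0.933100+0.885300))/(1+797/27796) = 4203/5000 ≈ 0.840600
step 7 [7y] bond c/1=2/25: DF=(328183/250000 − 2/25·(0.984800+0.967400+0.948000+0.933100+0.885300+0.840600))/(1+2/25) = 8037/10000 ≈ 0.803700

1 1 1231/1250
2 2 4837/5000
3 3 237/250
4 4 9331/10000
5 5 8853/10000
6 6 4203/5000
7 7 8037/10000
DF(3y) is solved at step 3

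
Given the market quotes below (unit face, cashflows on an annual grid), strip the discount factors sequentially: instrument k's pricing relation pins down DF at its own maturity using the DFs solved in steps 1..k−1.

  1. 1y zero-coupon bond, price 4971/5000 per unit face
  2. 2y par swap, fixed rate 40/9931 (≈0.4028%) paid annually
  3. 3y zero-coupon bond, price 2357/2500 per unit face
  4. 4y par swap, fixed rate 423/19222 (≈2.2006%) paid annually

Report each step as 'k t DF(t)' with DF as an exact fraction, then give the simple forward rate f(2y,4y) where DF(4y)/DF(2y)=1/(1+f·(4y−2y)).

1 1 4971/5000
2 2 124/125
3 3 2357/2500
4 4 4577/5000
f(2y,4y) = ((124/125)/(4577/5000) − 1)/(2) = 383/9154 ≈ 4.1840%

step 1 [1y] zero: DF = P = 4971/5000 ≈ 0.994200
step 2 [2y] swap r/1=40/9931: DF=(1 − 40/9931·(0.994200))/(1+40/9931) = 124/125 ≈ 0.992000
step 3 [3y] zero: DF = P = 2357/2500 ≈ 0.942800
step 4 [4y] swap r/1=423/19222: DF=(1 − 423/19222·(0.994200+0.992000+0.942800))/(1+423/19222) = 4577/5000 ≈ 0.915400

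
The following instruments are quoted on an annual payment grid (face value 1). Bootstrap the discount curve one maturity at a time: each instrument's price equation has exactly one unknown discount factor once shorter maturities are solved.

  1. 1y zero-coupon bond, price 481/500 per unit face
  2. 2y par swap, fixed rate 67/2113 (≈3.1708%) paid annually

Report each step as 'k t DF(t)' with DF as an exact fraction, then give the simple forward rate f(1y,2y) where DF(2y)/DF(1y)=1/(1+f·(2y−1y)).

1 1 481/500
2 2 9397/10000
f(1y,2y) = ((481/500)/(9397/10000) − 1)/(1) = 223/9397 ≈ 2.3731%

step 1 [1y] zero: DF = P = 481/500 ≈ 0.962000
step 2 [2y] swap r/1=67/2113: DF=(1 − 67/2113·(0.962000))/(1+67/2113) = 9397/10000 ≈ 0.939700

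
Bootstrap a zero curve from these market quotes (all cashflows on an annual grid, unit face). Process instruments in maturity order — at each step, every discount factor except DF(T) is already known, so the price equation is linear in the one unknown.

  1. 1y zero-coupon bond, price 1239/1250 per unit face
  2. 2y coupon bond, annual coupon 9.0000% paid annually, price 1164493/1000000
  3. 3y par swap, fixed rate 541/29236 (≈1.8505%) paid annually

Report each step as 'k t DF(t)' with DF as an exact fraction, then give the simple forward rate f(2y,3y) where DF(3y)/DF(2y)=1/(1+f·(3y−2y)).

1 1 1239/1250
2 2 1973/2000
3 3 9459/10000
f(2y,3y) = ((1973/2000)/(9459/10000) − 1)/(1) = 406/9459 ≈ 4.2922%

step 1 [1y] zero: DF = P = 1239/1250 ≈ 0.991200
step 2 [2y] bond c/1=9/100: DF=(1164493/1000000 − 9/100·(0.991200))/(1+9/100) = 1973/2000 ≈ 0.986500
step 3 [3y] swap r/1=541/29236: DF=(1 − 541/29236·(0.991200+0.986500))/(1+541/29236) = 9459/10000 ≈ 0.945900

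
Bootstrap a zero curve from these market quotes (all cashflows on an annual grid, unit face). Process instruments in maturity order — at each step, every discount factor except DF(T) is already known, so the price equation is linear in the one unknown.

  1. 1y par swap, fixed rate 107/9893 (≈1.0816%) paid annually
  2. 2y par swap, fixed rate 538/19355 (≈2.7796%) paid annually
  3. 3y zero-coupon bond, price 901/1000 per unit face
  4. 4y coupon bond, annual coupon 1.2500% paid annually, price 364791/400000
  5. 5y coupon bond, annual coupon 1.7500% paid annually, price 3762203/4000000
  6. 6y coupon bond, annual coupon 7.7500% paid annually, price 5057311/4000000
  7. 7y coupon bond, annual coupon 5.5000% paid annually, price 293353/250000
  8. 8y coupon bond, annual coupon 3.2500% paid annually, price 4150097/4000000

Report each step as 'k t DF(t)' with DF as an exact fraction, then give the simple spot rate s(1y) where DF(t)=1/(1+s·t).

1 1 9893/10000
2 2 4731/5000
3 3 901/1000
4 4 8657/10000
5 5 8607/10000
6 6 2113/2500
7 7 8303/10000
8 8 1617/2000
s(1y) = (1/(9893/10000) − 1)/(1) = 107/9893 ≈ 1.0816%

step 1 [1y] swap r/1=107/9893: DF=(1 − 107/9893·(0))/(1+107/9893) = 9893/10000 ≈ 0.989300
step 2 [2y] swap r/1=538/19355: DF=(1 − 538/19355·(0.989300))/(1+538/19355) = 4731/5000 ≈ 0.946200
step 3 [3y] zero: DF = P = 901/1000 ≈ 0.901000
step 4 [4y] bond c/1=1/80: DF=(364791/400000 − 1/80·(0.989300+0.946200+0.901000))/(1+1/80) = 8657/10000 ≈ 0.865700
step 5 [5y] bond c/1=7/400: DF=(3762203/4000000 − 7/400·(0.989300+0.946200+0.901000+0.865700))/(1+7/400) = 8607/10000 ≈ 0.860700
step 6 [6y] bond c/1=31/400: DF=(5057311/4000000 − 31/400·(0.989300+0.946200+0.901000+0.865700+0.860700))/(1+31/400) = 2113/2500 ≈ 0.845200
step 7 [7y] bond c/1=11/200: DF=(293353/250000 − 11/200·(0.989300+0.946200+0.901000+0.865700+0.860700+0.845200))/(1+11/200) = 8303/10000 ≈ 0.830300
step 8 [8y] bond c/1=13/400: DF=(4150097/4000000 − 13/400·(0.989300+0.946200+0.901000+0.865700+0.860700+0.845200+0.830300))/(1+13/400) = 1617/2000 ≈ 0.808500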